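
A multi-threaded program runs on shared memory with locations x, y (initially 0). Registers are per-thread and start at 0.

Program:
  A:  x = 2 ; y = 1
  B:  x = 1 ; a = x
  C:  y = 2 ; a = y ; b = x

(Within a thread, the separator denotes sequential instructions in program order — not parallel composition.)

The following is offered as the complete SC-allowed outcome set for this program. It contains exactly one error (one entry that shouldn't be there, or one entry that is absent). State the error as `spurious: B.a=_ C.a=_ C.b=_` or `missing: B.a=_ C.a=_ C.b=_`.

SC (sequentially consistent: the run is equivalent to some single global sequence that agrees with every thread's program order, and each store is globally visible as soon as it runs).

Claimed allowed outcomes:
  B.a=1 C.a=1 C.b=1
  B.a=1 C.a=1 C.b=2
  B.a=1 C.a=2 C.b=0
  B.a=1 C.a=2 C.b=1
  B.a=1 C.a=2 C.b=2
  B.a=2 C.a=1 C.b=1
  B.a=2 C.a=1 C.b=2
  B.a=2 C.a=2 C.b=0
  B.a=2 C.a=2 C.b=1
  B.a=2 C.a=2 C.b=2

spurious: B.a=2 C.a=1 C.b=1

outcome vector order: (B.a,C.a,C.b)
SC: 9 outcomes — {(1,1,1), (1,1,2), (1,2,0), (1,2,1), (1,2,2), (2,1,2), (2,2,0), (2,2,1), (2,2,2)}
claimed∖SC = {(2,1,1)}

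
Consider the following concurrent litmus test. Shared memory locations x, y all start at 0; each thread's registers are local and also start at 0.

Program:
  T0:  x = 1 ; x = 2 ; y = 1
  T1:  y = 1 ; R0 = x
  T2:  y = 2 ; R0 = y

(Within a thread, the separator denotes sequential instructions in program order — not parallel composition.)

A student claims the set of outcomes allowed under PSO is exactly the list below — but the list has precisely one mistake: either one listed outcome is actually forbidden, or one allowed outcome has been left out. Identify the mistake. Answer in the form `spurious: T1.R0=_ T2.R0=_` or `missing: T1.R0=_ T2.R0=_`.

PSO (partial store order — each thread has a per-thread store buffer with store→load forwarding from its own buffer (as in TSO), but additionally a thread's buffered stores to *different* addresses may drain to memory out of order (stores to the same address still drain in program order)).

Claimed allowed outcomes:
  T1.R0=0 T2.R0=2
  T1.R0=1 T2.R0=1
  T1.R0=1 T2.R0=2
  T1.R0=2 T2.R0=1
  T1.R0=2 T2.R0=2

missing: T1.R0=0 T2.R0=1

outcome vector order: (T1.R0,T2.R0)
PSO: 6 outcomes — {(0,1); (0,2); (1,1); (1,2); (2,1); (2,2)}
PSO∖claimed = {(0,1)}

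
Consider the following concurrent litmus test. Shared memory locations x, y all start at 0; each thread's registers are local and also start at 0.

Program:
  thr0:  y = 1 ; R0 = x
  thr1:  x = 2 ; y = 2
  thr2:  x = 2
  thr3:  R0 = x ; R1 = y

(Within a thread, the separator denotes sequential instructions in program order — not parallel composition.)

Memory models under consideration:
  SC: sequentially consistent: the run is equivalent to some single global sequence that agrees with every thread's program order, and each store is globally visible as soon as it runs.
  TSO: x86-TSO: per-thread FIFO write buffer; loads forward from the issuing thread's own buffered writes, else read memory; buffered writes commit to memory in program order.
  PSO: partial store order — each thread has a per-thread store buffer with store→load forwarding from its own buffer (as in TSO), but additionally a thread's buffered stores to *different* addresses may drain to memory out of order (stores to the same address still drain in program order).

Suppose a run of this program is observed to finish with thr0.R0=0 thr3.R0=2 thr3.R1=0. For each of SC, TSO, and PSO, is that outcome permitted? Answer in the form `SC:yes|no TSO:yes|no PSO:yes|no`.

SC:no TSO:yes PSO:yes

outcome vector order: (thr0.R0,thr3.R0,thr3.R1)
SC: 11 outcomes — {0/0/0, 0/0/1, 0/0/2, 0/2/1, 0/2/2, 2/0/0, 2/0/1, 2/0/2, 2/2/0, 2/2/1, 2/2/2}
TSO: 12 outcomes — {0/0/0, 0/0/1, 0/0/2, 0/2/0, 0/2/1, 0/2/2, 2/0/0, 2/0/1, 2/0/2, 2/2/0, 2/2/1, 2/2/2}
PSO: 12 outcomes — {0/0/0, 0/0/1, 0/0/2, 0/2/0, 0/2/1, 0/2/2, 2/0/0, 2/0/1, 2/0/2, 2/2/0, 2/2/1, 2/2/2}
target 0/2/0 ∈ {TSO,PSO}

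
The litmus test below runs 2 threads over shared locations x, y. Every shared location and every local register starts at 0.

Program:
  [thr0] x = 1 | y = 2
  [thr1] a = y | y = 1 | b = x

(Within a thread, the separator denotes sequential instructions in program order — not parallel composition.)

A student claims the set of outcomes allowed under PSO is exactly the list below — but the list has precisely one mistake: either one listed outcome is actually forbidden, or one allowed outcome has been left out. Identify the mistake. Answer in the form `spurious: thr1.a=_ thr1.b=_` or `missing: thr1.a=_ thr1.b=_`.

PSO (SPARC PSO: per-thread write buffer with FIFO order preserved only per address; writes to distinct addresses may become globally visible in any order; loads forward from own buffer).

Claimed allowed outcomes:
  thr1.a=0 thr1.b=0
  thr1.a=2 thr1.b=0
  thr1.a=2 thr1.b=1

missing: thr1.a=0 thr1.b=1

outcome vector order: (thr1.a,thr1.b)
PSO: 4 outcomes — {00, 01, 20, 21}
PSO∖claimed = {01}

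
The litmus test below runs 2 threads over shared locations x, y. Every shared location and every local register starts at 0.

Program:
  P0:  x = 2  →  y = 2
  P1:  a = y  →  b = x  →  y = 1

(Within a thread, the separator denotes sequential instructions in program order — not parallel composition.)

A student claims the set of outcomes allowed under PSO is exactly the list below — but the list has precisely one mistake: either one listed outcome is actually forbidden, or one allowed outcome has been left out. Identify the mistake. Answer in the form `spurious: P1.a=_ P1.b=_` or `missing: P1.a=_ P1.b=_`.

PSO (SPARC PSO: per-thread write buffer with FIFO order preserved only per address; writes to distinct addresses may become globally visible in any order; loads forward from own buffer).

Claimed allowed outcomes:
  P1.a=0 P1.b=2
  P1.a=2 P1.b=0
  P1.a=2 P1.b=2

missing: P1.a=0 P1.b=0

outcome vector order: (P1.a,P1.b)
[PSO] allowed = {00; 02; 20; 22}
PSO∖claimed = {00}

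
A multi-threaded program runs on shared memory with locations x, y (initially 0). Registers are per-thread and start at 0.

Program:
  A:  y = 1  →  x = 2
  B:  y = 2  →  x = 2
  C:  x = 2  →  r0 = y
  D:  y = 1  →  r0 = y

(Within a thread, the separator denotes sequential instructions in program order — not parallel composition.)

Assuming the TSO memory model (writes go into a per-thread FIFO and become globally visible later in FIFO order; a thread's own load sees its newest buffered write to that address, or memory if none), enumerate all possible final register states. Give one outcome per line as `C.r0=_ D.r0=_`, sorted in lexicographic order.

C.r0=0 D.r0=1
C.r0=0 D.r0=2
C.r0=1 D.r0=1
C.r0=1 D.r0=2
C.r0=2 D.r0=1
C.r0=2 D.r0=2

outcome vector order: (C.r0,D.r0)
|TSO outcomes| = 6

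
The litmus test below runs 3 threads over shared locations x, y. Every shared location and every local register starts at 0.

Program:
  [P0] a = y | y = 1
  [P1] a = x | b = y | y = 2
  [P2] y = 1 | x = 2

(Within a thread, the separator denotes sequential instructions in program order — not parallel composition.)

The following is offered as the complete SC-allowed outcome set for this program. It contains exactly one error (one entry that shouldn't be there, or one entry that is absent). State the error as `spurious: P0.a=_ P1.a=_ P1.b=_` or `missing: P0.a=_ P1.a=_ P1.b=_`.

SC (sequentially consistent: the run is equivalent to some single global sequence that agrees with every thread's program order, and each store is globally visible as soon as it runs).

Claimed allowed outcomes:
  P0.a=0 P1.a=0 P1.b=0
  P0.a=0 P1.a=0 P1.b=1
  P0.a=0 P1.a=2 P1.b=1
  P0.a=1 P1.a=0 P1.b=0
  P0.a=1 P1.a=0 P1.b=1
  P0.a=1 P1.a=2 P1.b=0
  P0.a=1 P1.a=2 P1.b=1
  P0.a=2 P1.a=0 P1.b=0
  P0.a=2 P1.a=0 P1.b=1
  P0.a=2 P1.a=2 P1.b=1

spurious: P0.a=1 P1.a=2 P1.b=0

outcome vector order: (P0.a,P1.a,P1.b)
under SC → (0,0,0), (0,0,1), (0,2,1), (1,0,0), (1,0,1), (1,2,1), (2,0,0), (2,0,1), (2,2,1)
claimed∖SC = {(1,2,0)}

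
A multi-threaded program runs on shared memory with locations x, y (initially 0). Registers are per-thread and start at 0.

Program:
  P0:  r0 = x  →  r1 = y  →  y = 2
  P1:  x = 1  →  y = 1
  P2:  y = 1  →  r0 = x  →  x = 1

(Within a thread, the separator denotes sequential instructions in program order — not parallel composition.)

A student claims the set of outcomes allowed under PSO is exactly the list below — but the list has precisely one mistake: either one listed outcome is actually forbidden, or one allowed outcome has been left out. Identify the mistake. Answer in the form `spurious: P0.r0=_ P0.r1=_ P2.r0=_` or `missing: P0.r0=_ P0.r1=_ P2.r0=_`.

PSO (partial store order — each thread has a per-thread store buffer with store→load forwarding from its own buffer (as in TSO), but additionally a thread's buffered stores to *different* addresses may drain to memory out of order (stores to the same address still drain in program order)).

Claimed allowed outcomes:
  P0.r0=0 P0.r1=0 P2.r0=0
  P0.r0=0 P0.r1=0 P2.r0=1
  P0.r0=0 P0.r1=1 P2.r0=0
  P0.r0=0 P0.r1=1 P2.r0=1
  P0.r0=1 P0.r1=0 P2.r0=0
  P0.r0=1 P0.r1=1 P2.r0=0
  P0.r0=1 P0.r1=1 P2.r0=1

outcome vector order: (P0.r0,P0.r1,P2.r0)
[PSO] allowed = {<0 0 0> <0 0 1> <0 1 0> <0 1 1> <1 0 0> <1 0 1> <1 1 0> <1 1 1>}
PSO∖claimed = {<1 0 1>}

missing: P0.r0=1 P0.r1=0 P2.r0=1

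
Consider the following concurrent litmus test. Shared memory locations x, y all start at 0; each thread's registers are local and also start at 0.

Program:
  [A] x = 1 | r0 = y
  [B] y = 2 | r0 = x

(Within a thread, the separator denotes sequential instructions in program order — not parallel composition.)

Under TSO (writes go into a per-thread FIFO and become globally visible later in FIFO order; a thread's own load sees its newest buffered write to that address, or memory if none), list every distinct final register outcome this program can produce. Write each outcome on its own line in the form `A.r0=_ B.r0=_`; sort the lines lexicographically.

outcome vector order: (A.r0,B.r0)
|TSO outcomes| = 4

A.r0=0 B.r0=0
A.r0=0 B.r0=1
A.r0=2 B.r0=0
A.r0=2 B.r0=1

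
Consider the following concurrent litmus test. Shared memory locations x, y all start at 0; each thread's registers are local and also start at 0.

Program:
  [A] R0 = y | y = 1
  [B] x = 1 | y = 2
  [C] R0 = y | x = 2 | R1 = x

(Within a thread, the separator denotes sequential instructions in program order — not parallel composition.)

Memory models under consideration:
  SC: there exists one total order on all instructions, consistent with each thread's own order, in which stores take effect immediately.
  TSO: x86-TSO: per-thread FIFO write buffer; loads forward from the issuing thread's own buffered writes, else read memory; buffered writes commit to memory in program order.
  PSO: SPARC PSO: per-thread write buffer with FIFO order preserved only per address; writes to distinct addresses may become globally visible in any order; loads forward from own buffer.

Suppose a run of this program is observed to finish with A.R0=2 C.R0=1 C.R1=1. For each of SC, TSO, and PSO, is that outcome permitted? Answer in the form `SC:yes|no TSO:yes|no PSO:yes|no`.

outcome vector order: (A.R0,C.R0,C.R1)
SC: 9 outcomes — {0/0/1 0/0/2 0/1/1 0/1/2 0/2/2 2/0/1 2/0/2 2/1/2 2/2/2}
TSO: 9 outcomes — {0/0/1 0/0/2 0/1/1 0/1/2 0/2/2 2/0/1 2/0/2 2/1/2 2/2/2}
PSO: 12 outcomes — {0/0/1 0/0/2 0/1/1 0/1/2 0/2/1 0/2/2 2/0/1 2/0/2 2/1/1 2/1/2 2/2/1 2/2/2}
target 2/1/1 ∈ {PSO}

SC:no TSO:no PSO:yes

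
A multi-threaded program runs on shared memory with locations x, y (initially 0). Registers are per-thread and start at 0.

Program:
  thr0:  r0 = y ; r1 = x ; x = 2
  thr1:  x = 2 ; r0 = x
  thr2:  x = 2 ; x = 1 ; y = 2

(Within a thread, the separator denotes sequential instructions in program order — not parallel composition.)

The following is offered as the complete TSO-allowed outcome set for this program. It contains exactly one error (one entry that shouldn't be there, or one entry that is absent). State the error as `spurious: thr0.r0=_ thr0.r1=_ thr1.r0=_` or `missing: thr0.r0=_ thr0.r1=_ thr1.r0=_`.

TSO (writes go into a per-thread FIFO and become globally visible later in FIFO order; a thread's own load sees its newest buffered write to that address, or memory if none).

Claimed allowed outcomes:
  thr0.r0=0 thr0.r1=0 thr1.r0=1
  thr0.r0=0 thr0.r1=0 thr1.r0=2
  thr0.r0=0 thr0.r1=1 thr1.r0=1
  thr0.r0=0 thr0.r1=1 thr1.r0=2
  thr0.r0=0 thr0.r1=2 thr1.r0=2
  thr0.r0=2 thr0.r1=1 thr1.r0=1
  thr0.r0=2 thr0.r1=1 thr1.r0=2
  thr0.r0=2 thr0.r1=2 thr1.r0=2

outcome vector order: (thr0.r0,thr0.r1,thr1.r0)
under TSO → (0,0,1), (0,0,2), (0,1,1), (0,1,2), (0,2,1), (0,2,2), (2,1,1), (2,1,2), (2,2,2)
TSO∖claimed = {(0,2,1)}

missing: thr0.r0=0 thr0.r1=2 thr1.r0=1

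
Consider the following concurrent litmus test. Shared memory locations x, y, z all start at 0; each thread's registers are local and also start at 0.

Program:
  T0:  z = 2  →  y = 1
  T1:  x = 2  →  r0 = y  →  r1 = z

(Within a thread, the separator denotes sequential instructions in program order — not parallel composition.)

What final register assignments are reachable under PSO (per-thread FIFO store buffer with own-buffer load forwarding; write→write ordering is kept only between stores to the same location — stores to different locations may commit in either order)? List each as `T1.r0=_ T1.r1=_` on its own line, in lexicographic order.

outcome vector order: (T1.r0,T1.r1)
|PSO outcomes| = 4

T1.r0=0 T1.r1=0
T1.r0=0 T1.r1=2
T1.r0=1 T1.r1=0
T1.r0=1 T1.r1=2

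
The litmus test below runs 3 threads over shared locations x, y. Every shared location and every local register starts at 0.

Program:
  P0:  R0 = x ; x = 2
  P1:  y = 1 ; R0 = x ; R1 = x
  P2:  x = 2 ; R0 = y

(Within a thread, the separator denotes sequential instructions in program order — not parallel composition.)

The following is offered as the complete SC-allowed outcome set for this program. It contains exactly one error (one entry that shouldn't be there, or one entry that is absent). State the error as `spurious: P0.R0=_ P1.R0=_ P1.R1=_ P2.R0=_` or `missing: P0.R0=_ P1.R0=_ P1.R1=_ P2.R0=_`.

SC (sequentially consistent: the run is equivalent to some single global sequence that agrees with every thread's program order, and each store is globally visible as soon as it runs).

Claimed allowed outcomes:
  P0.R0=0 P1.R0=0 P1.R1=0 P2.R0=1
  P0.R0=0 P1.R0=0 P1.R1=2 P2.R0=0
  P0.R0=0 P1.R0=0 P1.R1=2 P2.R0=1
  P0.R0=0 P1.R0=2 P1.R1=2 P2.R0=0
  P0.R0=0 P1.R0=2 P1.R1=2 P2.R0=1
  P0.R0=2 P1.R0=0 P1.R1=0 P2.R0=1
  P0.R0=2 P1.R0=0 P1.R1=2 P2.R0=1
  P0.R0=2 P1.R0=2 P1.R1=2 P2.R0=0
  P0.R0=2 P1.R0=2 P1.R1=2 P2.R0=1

outcome vector order: (P0.R0,P1.R0,P1.R1,P2.R0)
under SC → 0/0/0/1, 0/0/2/1, 0/2/2/0, 0/2/2/1, 2/0/0/1, 2/0/2/1, 2/2/2/0, 2/2/2/1
claimed∖SC = {0/0/2/0}

spurious: P0.R0=0 P1.R0=0 P1.R1=2 P2.R0=0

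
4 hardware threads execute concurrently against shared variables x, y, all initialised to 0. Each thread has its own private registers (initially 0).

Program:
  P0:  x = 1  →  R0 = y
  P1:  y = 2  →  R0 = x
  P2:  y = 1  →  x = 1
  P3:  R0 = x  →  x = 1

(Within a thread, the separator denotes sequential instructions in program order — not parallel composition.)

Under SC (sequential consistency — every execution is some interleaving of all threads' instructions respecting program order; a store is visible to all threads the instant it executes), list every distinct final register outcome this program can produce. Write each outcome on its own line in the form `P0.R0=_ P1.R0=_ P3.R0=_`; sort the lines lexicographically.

outcome vector order: (P0.R0,P1.R0,P3.R0)
|SC outcomes| = 10

P0.R0=0 P1.R0=1 P3.R0=0
P0.R0=0 P1.R0=1 P3.R0=1
P0.R0=1 P1.R0=0 P3.R0=0
P0.R0=1 P1.R0=0 P3.R0=1
P0.R0=1 P1.R0=1 P3.R0=0
P0.R0=1 P1.R0=1 P3.R0=1
P0.R0=2 P1.R0=0 P3.R0=0
P0.R0=2 P1.R0=0 P3.R0=1
P0.R0=2 P1.R0=1 P3.R0=0
P0.R0=2 P1.R0=1 P3.R0=1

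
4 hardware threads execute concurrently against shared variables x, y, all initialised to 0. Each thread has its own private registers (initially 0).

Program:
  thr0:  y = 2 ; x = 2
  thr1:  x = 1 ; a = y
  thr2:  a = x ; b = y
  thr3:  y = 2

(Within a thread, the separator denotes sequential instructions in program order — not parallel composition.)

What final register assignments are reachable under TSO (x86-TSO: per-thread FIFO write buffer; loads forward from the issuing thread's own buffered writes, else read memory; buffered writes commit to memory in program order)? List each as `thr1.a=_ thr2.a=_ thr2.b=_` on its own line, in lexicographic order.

outcome vector order: (thr1.a,thr2.a,thr2.b)
|TSO outcomes| = 10

thr1.a=0 thr2.a=0 thr2.b=0
thr1.a=0 thr2.a=0 thr2.b=2
thr1.a=0 thr2.a=1 thr2.b=0
thr1.a=0 thr2.a=1 thr2.b=2
thr1.a=0 thr2.a=2 thr2.b=2
thr1.a=2 thr2.a=0 thr2.b=0
thr1.a=2 thr2.a=0 thr2.b=2
thr1.a=2 thr2.a=1 thr2.b=0
thr1.a=2 thr2.a=1 thr2.b=2
thr1.a=2 thr2.a=2 thr2.b=2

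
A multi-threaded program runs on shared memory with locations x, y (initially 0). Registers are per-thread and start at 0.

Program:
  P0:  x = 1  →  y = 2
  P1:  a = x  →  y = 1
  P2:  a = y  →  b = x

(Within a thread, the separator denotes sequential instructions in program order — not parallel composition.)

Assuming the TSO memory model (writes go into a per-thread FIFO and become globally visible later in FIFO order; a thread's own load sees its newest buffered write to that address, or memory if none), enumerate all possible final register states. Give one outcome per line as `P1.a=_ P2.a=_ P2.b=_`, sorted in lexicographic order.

outcome vector order: (P1.a,P2.a,P2.b)
|TSO outcomes| = 9

P1.a=0 P2.a=0 P2.b=0
P1.a=0 P2.a=0 P2.b=1
P1.a=0 P2.a=1 P2.b=0
P1.a=0 P2.a=1 P2.b=1
P1.a=0 P2.a=2 P2.b=1
P1.a=1 P2.a=0 P2.b=0
P1.a=1 P2.a=0 P2.b=1
P1.a=1 P2.a=1 P2.b=1
P1.a=1 P2.a=2 P2.b=1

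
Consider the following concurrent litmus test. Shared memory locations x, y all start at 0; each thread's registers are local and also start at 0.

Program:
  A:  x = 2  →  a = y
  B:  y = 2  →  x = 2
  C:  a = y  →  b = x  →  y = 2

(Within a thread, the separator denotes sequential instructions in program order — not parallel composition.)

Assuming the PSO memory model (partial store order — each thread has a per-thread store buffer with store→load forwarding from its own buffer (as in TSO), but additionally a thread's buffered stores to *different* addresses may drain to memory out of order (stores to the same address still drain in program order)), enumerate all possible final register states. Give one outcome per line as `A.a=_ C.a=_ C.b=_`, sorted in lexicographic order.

A.a=0 C.a=0 C.b=0
A.a=0 C.a=0 C.b=2
A.a=0 C.a=2 C.b=0
A.a=0 C.a=2 C.b=2
A.a=2 C.a=0 C.b=0
A.a=2 C.a=0 C.b=2
A.a=2 C.a=2 C.b=0
A.a=2 C.a=2 C.b=2

outcome vector order: (A.a,C.a,C.b)
|PSO outcomes| = 8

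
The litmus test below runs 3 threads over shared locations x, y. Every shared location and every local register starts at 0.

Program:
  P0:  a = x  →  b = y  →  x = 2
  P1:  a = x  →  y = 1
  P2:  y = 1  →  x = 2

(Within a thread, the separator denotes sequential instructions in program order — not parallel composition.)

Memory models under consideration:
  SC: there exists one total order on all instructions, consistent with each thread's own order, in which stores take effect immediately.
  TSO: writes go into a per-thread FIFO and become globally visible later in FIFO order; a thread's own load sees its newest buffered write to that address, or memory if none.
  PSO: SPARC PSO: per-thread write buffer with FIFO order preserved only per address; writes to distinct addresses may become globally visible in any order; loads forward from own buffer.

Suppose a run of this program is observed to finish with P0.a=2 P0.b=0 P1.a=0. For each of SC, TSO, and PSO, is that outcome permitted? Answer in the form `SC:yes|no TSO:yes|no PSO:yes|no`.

SC:no TSO:no PSO:yes

outcome vector order: (P0.a,P0.b,P1.a)
under SC → <0 0 0>, <0 0 2>, <0 1 0>, <0 1 2>, <2 1 0>, <2 1 2>
under TSO → <0 0 0>, <0 0 2>, <0 1 0>, <0 1 2>, <2 1 0>, <2 1 2>
under PSO → <0 0 0>, <0 0 2>, <0 1 0>, <0 1 2>, <2 0 0>, <2 0 2>, <2 1 0>, <2 1 2>
target <2 0 0> ∈ {PSO}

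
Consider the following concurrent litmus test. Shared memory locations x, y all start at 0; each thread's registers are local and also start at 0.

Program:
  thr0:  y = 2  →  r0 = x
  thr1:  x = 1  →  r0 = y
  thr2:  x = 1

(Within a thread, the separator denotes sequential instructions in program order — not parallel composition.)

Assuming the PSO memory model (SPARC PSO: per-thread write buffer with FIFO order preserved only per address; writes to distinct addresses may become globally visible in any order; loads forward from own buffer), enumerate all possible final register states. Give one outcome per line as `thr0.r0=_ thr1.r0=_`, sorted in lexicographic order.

outcome vector order: (thr0.r0,thr1.r0)
|PSO outcomes| = 4

thr0.r0=0 thr1.r0=0
thr0.r0=0 thr1.r0=2
thr0.r0=1 thr1.r0=0
thr0.r0=1 thr1.r0=2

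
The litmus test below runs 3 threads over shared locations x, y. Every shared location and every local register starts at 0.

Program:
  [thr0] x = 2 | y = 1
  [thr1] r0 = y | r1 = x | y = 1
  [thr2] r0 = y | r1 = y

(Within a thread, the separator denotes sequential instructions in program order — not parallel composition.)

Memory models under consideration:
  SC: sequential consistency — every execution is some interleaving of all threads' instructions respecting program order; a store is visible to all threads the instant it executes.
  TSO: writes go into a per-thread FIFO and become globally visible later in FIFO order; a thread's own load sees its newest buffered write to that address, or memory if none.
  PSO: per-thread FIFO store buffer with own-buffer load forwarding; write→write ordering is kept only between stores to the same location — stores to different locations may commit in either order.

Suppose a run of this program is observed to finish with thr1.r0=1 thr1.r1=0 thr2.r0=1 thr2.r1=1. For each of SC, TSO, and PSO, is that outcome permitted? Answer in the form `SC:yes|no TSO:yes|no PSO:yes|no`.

SC:no TSO:no PSO:yes

outcome vector order: (thr1.r0,thr1.r1,thr2.r0,thr2.r1)
[SC] allowed = {0000; 0001; 0011; 0200; 0201; 0211; 1200; 1201; 1211}
[TSO] allowed = {0000; 0001; 0011; 0200; 0201; 0211; 1200; 1201; 1211}
[PSO] allowed = {0000; 0001; 0011; 0200; 0201; 0211; 1000; 1001; 1011; 1200; 1201; 1211}
target 1011 ∈ {PSO}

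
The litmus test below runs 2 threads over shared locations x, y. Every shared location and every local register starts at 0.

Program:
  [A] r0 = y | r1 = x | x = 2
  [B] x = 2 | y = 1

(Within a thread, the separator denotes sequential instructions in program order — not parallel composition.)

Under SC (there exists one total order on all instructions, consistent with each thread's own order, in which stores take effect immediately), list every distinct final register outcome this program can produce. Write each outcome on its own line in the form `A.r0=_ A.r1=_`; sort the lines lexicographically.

A.r0=0 A.r1=0
A.r0=0 A.r1=2
A.r0=1 A.r1=2

outcome vector order: (A.r0,A.r1)
|SC outcomes| = 3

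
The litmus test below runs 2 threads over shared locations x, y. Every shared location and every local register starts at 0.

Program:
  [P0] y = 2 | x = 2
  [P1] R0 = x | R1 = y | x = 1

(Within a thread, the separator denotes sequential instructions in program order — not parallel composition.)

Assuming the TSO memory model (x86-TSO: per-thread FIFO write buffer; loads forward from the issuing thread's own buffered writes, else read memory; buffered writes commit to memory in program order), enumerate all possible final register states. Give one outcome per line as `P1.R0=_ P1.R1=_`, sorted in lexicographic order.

outcome vector order: (P1.R0,P1.R1)
|TSO outcomes| = 3

P1.R0=0 P1.R1=0
P1.R0=0 P1.R1=2
P1.R0=2 P1.R1=2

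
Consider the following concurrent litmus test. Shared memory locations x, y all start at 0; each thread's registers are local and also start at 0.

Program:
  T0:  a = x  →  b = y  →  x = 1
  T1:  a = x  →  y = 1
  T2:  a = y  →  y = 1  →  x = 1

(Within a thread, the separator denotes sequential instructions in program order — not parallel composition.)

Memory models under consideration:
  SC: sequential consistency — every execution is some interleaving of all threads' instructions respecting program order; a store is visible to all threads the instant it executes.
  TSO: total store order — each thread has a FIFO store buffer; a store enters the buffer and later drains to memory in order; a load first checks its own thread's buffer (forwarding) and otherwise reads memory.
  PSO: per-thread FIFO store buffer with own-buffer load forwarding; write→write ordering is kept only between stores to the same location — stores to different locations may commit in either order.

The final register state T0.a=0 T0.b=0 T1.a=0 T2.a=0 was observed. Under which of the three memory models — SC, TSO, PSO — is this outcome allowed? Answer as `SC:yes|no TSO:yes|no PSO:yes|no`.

SC:yes TSO:yes PSO:yes

outcome vector order: (T0.a,T0.b,T1.a,T2.a)
SC: 10 outcomes — {0000, 0001, 0010, 0011, 0100, 0101, 0110, 1100, 1101, 1110}
TSO: 10 outcomes — {0000, 0001, 0010, 0011, 0100, 0101, 0110, 1100, 1101, 1110}
PSO: 12 outcomes — {0000, 0001, 0010, 0011, 0100, 0101, 0110, 1000, 1010, 1100, 1101, 1110}
target 0000 ∈ {SC,TSO,PSO}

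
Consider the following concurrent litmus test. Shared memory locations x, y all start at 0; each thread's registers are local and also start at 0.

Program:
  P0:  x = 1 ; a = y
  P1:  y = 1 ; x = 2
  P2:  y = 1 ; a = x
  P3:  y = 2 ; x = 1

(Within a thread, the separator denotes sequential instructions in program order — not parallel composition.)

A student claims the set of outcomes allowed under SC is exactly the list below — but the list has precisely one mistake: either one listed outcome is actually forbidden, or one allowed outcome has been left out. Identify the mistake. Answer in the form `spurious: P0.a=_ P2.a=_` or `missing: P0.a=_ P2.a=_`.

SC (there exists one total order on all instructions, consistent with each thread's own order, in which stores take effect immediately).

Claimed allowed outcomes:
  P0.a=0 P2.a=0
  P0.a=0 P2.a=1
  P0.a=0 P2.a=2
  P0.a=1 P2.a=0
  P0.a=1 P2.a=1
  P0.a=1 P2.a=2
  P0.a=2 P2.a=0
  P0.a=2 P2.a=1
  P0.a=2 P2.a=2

outcome vector order: (P0.a,P2.a)
SC: 8 outcomes — {(0,1); (0,2); (1,0); (1,1); (1,2); (2,0); (2,1); (2,2)}
claimed∖SC = {(0,0)}

spurious: P0.a=0 P2.a=0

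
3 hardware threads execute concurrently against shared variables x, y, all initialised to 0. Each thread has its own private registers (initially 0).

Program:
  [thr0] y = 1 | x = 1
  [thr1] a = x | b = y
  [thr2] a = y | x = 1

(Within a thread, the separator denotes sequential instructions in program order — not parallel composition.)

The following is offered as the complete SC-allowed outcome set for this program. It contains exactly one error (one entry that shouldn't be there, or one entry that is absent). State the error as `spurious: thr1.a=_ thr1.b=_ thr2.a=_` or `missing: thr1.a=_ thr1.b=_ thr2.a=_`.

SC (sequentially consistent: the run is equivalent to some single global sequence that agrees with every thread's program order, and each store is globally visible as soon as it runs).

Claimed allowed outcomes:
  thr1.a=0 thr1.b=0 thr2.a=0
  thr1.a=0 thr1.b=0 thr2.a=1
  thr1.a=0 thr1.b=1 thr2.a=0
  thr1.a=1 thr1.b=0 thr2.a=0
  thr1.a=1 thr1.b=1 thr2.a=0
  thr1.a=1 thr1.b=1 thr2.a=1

outcome vector order: (thr1.a,thr1.b,thr2.a)
under SC → 000; 001; 010; 011; 100; 110; 111
SC∖claimed = {011}

missing: thr1.a=0 thr1.b=1 thr2.a=1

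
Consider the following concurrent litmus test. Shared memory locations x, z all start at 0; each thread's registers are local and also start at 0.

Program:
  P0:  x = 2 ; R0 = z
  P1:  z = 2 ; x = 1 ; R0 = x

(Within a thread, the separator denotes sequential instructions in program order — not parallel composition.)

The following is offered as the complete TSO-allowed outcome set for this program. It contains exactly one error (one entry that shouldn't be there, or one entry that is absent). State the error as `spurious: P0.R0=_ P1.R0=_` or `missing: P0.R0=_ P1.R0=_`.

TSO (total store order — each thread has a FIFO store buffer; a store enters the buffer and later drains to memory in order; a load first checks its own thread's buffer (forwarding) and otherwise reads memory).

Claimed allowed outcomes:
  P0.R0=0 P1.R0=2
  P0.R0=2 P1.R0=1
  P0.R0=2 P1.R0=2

outcome vector order: (P0.R0,P1.R0)
under TSO → <0 1>, <0 2>, <2 1>, <2 2>
TSO∖claimed = {<0 1>}

missing: P0.R0=0 P1.R0=1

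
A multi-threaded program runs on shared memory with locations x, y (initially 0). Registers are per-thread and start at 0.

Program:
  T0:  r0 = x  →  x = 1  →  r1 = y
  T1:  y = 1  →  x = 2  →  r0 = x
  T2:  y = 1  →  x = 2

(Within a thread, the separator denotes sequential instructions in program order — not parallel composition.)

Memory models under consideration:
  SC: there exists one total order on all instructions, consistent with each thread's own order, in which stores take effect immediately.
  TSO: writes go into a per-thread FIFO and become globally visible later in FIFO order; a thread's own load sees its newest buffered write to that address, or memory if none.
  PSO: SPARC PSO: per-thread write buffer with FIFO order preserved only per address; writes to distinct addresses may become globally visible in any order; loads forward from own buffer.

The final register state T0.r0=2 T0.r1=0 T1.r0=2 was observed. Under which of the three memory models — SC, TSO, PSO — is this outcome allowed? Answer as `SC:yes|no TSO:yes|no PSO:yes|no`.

SC:no TSO:no PSO:yes

outcome vector order: (T0.r0,T0.r1,T1.r0)
[SC] allowed = {0/0/2; 0/1/1; 0/1/2; 2/1/1; 2/1/2}
[TSO] allowed = {0/0/1; 0/0/2; 0/1/1; 0/1/2; 2/1/1; 2/1/2}
[PSO] allowed = {0/0/1; 0/0/2; 0/1/1; 0/1/2; 2/0/1; 2/0/2; 2/1/1; 2/1/2}
target 2/0/2 ∈ {PSO}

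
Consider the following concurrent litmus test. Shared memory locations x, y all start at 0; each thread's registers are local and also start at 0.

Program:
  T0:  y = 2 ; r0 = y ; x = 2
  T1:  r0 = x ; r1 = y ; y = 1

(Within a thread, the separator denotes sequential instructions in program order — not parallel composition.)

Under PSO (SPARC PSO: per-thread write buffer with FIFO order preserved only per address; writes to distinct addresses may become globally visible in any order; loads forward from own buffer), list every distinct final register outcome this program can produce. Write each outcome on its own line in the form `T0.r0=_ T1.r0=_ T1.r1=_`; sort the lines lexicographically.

outcome vector order: (T0.r0,T1.r0,T1.r1)
|PSO outcomes| = 6

T0.r0=1 T1.r0=0 T1.r1=0
T0.r0=1 T1.r0=0 T1.r1=2
T0.r0=2 T1.r0=0 T1.r1=0
T0.r0=2 T1.r0=0 T1.r1=2
T0.r0=2 T1.r0=2 T1.r1=0
T0.r0=2 T1.r0=2 T1.r1=2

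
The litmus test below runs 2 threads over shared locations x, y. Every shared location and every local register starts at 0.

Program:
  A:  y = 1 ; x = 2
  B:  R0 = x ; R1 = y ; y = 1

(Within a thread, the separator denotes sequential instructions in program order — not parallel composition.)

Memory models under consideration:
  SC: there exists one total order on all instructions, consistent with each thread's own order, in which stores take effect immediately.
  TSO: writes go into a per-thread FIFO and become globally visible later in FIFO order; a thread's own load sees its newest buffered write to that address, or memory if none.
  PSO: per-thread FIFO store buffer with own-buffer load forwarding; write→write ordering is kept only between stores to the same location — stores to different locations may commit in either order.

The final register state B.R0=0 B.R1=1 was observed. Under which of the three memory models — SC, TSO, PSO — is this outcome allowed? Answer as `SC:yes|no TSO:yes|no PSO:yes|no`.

outcome vector order: (B.R0,B.R1)
SC (3): 00; 01; 21
TSO (3): 00; 01; 21
PSO (4): 00; 01; 20; 21
target 01 ∈ {SC,TSO,PSO}

SC:yes TSO:yes PSO:yes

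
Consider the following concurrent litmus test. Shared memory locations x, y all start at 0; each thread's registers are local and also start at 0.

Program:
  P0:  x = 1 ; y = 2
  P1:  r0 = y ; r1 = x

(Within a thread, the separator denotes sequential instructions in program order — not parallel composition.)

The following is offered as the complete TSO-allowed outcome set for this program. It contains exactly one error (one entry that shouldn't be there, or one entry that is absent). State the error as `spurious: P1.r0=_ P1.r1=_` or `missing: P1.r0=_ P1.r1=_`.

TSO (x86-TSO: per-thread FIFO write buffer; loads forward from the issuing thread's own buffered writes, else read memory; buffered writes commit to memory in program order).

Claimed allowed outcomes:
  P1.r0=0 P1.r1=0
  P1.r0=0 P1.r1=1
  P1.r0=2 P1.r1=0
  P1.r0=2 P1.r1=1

spurious: P1.r0=2 P1.r1=0

outcome vector order: (P1.r0,P1.r1)
[TSO] allowed = {(0,0) (0,1) (2,1)}
claimed∖TSO = {(2,0)}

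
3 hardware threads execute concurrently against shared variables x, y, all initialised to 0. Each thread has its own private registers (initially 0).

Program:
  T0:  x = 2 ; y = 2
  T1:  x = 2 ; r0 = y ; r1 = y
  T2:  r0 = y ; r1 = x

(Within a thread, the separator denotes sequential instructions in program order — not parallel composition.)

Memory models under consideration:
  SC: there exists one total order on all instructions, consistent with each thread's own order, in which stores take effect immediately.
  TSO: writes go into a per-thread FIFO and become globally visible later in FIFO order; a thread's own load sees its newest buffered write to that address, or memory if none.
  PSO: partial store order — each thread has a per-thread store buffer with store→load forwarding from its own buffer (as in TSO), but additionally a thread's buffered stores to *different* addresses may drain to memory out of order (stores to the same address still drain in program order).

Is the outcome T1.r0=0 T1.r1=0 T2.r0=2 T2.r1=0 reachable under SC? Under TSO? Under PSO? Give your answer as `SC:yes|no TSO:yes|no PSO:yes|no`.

outcome vector order: (T1.r0,T1.r1,T2.r0,T2.r1)
SC: 9 outcomes — {<0 0 0 0>; <0 0 0 2>; <0 0 2 2>; <0 2 0 0>; <0 2 0 2>; <0 2 2 2>; <2 2 0 0>; <2 2 0 2>; <2 2 2 2>}
TSO: 9 outcomes — {<0 0 0 0>; <0 0 0 2>; <0 0 2 2>; <0 2 0 0>; <0 2 0 2>; <0 2 2 2>; <2 2 0 0>; <2 2 0 2>; <2 2 2 2>}
PSO: 12 outcomes — {<0 0 0 0>; <0 0 0 2>; <0 0 2 0>; <0 0 2 2>; <0 2 0 0>; <0 2 0 2>; <0 2 2 0>; <0 2 2 2>; <2 2 0 0>; <2 2 0 2>; <2 2 2 0>; <2 2 2 2>}
target <0 0 2 0> ∈ {PSO}

SC:no TSO:no PSO:yes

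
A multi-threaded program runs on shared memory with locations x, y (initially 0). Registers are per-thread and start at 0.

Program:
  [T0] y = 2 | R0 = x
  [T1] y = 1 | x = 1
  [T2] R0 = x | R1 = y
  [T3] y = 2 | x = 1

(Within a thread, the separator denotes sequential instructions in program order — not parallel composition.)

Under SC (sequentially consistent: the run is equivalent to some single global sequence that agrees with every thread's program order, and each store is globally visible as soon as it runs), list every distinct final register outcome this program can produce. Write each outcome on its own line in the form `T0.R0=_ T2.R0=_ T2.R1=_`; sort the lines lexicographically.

outcome vector order: (T0.R0,T2.R0,T2.R1)
|SC outcomes| = 10

T0.R0=0 T2.R0=0 T2.R1=0
T0.R0=0 T2.R0=0 T2.R1=1
T0.R0=0 T2.R0=0 T2.R1=2
T0.R0=0 T2.R0=1 T2.R1=1
T0.R0=0 T2.R0=1 T2.R1=2
T0.R0=1 T2.R0=0 T2.R1=0
T0.R0=1 T2.R0=0 T2.R1=1
T0.R0=1 T2.R0=0 T2.R1=2
T0.R0=1 T2.R0=1 T2.R1=1
T0.R0=1 T2.R0=1 T2.R1=2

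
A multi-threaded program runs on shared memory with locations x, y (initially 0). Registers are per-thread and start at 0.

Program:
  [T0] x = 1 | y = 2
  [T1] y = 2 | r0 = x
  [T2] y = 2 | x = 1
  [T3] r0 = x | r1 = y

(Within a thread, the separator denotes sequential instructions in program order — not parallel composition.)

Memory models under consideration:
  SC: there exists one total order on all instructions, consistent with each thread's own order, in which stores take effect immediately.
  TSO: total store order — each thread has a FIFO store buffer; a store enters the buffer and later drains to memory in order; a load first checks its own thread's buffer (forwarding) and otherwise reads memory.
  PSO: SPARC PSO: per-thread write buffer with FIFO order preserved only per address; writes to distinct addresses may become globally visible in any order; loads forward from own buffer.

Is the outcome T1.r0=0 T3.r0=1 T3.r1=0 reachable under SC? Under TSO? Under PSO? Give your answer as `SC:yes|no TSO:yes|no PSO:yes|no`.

outcome vector order: (T1.r0,T3.r0,T3.r1)
[SC] allowed = {0/0/0, 0/0/2, 0/1/2, 1/0/0, 1/0/2, 1/1/0, 1/1/2}
[TSO] allowed = {0/0/0, 0/0/2, 0/1/0, 0/1/2, 1/0/0, 1/0/2, 1/1/0, 1/1/2}
[PSO] allowed = {0/0/0, 0/0/2, 0/1/0, 0/1/2, 1/0/0, 1/0/2, 1/1/0, 1/1/2}
target 0/1/0 ∈ {TSO,PSO}

SC:no TSO:yes PSO:yes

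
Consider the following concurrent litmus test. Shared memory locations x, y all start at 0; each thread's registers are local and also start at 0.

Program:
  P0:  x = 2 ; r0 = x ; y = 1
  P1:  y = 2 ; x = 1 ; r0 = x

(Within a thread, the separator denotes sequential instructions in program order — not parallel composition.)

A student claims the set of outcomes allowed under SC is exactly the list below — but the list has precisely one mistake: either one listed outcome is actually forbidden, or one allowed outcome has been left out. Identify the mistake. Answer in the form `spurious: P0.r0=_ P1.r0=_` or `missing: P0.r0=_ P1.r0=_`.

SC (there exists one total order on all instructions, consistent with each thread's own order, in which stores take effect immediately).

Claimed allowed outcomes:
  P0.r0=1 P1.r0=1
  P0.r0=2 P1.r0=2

missing: P0.r0=2 P1.r0=1

outcome vector order: (P0.r0,P1.r0)
[SC] allowed = {<1 1>; <2 1>; <2 2>}
SC∖claimed = {<2 1>}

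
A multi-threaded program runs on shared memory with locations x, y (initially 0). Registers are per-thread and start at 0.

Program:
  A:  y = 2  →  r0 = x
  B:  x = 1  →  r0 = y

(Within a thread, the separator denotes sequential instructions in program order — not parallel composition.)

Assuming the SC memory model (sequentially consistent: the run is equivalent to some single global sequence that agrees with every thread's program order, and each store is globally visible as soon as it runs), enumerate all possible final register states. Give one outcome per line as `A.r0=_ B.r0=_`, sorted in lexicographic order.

A.r0=0 B.r0=2
A.r0=1 B.r0=0
A.r0=1 B.r0=2

outcome vector order: (A.r0,B.r0)
|SC outcomes| = 3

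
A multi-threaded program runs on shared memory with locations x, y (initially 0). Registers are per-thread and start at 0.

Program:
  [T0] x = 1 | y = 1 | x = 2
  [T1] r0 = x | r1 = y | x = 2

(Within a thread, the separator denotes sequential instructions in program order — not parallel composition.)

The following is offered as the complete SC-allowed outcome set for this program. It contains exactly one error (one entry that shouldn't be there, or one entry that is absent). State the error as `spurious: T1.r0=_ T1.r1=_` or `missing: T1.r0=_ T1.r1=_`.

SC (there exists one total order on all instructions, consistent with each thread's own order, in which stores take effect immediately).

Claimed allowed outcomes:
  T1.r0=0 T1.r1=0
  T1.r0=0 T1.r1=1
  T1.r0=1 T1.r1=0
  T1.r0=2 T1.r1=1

missing: T1.r0=1 T1.r1=1

outcome vector order: (T1.r0,T1.r1)
[SC] allowed = {(0,0); (0,1); (1,0); (1,1); (2,1)}
SC∖claimed = {(1,1)}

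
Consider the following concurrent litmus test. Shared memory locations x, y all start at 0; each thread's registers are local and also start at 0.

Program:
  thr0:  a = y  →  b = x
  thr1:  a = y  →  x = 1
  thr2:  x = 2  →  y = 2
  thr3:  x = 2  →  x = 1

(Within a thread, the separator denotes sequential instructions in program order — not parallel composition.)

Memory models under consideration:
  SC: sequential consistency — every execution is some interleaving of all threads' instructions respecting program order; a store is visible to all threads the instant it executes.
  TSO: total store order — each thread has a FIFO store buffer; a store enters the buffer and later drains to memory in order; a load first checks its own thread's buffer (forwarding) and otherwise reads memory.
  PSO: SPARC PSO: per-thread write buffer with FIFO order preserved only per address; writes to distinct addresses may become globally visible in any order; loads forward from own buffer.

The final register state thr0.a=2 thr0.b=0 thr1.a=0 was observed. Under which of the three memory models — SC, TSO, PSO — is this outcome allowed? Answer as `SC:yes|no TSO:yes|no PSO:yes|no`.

outcome vector order: (thr0.a,thr0.b,thr1.a)
SC (10): 000, 002, 010, 012, 020, 022, 210, 212, 220, 222
TSO (10): 000, 002, 010, 012, 020, 022, 210, 212, 220, 222
PSO (12): 000, 002, 010, 012, 020, 022, 200, 202, 210, 212, 220, 222
target 200 ∈ {PSO}

SC:no TSO:no PSO:yes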